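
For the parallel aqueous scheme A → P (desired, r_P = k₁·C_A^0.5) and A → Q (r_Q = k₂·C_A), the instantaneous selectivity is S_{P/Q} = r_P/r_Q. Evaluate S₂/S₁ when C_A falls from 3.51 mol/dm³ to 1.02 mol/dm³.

1.86

S_{P/Q} = (k₁/k₂)·C_A^-0.5, so S₂/S₁ = (C_{A,2}/C_{A,1})^-0.5.
= (1.02/3.51)^(-0.5) = (0.2906)^(-0.5) = 1.86.
Selectivity toward P rises as C_A falls — low-concentration operation is favoured.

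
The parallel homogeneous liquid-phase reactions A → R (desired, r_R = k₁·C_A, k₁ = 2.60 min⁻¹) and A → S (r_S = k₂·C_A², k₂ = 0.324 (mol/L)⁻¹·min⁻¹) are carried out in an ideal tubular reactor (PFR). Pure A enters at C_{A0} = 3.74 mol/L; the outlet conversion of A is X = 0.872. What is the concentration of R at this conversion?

C_A = C_{A0}(1−X) = 0.4787 mol/L.
Along a PFR/batch, dC_R/dC_A = −r_R/(r_R+r_S) = −k₁/(k₁+k₂·C_A).
Integrating from C_{A0} to C_A: C_R = (2.60/0.324)·ln[(2.60+0.324·3.74)/(2.60+0.324·0.479)] = 8.025·ln(3.812/2.755) = 2.605 mol/L.

2.61 mol/L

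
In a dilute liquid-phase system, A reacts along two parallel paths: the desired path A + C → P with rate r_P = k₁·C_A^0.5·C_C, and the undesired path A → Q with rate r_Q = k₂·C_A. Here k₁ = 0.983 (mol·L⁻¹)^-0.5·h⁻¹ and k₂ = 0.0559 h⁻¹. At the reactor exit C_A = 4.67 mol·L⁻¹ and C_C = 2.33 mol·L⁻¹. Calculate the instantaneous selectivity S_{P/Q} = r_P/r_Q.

19.0

S_{P/Q} = r_P/r_Q = (k₁·C_A^0.5·C_C)/(k₂·C_A) = (k₁/k₂)·C_A^-0.5·C_C.
= (0.983×4.670^0.5×2.330) / (0.0559×4.670) = 4.950/0.2611 = 19.0.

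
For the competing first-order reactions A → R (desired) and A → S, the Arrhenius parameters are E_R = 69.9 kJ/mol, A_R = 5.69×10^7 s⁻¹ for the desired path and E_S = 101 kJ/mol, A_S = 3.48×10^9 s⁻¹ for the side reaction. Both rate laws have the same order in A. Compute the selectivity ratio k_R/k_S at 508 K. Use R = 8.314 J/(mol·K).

25.8

Since both paths have the same order in A, the concentration cancels and S_{R/S} = k_R/k_S = (A_R/A_S)·exp[(E_S−E_R)/(RT)].
(E_S−E_R)/(RT) = (101−69.9)×10³/(8.314×508) = 31100/4224 = 7.364.
k_R/k_S = (5.69×10^7/3.48×10^9)·exp(7.364) = 0.01635 × 1577 = 25.8.
Since E_R < E_S, lowering the temperature improves selectivity toward R.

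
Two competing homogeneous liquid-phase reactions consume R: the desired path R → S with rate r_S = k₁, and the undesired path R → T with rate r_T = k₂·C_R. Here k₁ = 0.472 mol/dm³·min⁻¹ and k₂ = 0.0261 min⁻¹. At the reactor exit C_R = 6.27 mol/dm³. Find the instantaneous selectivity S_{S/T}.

2.88

S_{S/T} = r_S/r_T = (k₁)/(k₂·C_R) = (k₁/k₂)·C_R⁻¹.
= (0.472) / (0.0261×6.270) = 0.4720/0.1636 = 2.88.
The undesired path is higher order in R, so low C_R (CSTR or dilute feed) favours S.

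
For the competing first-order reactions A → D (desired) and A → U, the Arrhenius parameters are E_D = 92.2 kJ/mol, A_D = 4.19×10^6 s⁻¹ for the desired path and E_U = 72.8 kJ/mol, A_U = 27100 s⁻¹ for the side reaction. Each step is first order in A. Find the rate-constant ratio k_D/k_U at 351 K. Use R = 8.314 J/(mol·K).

With equal orders, S_{D/U} = k_D/k_U = (A_D/A_U)·exp[(E_U−E_D)/(RT)].
(E_U−E_D)/(RT) = (72.8−92.2)×10³/(8.314×351) = -19400/2918 = -6.648.
k_D/k_U = (4.19×10^6/27100)·exp(-6.648) = 154.6 × 0.001297 = 0.200.

0.200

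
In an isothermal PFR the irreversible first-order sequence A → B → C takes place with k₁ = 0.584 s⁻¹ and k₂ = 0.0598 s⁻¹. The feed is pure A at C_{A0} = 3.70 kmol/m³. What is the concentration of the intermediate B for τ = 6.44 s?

2.71 kmol/m³

The intermediate concentration in a first-order A→B→C sequence is C_B = k₁C_{A0}(e^(−k₁τ) − e^(−k₂τ))/(k₂−k₁).
e^(−k₁τ) = e^(−0.584×6.44) = e^(−3.761) = 0.02326; e^(−k₂τ) = e^(−0.3851) = 0.6804.
C_B = 0.584×3.70/(0.0598−0.584) × (0.02326−0.6804) = (-4.122)×(-0.6571) = 2.709 kmol/m³.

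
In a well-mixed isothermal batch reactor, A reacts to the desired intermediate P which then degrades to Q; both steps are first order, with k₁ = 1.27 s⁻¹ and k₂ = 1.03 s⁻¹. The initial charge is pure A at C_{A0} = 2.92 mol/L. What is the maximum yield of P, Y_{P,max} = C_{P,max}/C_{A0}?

At the optimum, C_{P,max}/C_{A0} = (k₁/k₂)^[k₂/(k₂−k₁)].
= (1.27/1.03)^(1.03/(1.03−1.27)) = (1.233)^(-4.292) = 0.4070.

0.407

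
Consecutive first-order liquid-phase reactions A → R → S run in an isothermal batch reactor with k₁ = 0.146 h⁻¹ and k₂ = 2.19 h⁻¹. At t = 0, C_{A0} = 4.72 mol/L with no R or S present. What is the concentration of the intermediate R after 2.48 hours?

The intermediate concentration in a first-order A→B→C sequence is C_R = k₁C_{A0}(e^(−k₁t) − e^(−k₂t))/(k₂−k₁).
e^(−k₁t) = e^(−0.146×2.48) = e^(−0.3621) = 0.6962; e^(−k₂t) = e^(−5.431) = 0.004378.
C_R = 0.146×4.72/(2.19−0.146) × (0.6962−0.004378) = 0.3371×0.6918 = 0.2333 mol/L.

0.233 mol/L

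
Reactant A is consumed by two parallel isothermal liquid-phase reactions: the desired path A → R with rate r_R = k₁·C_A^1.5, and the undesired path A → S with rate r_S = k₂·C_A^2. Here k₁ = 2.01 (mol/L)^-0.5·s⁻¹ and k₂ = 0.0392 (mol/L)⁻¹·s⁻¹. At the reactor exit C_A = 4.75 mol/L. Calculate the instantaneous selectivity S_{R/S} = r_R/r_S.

23.5

S_{R/S} = r_R/r_S = (k₁·C_A^1.5)/(k₂·C_A^2) = (k₁/k₂)·C_A^-0.5.
= (2.01×4.750^1.5) / (0.0392×4.750^2) = 20.81/0.8844 = 23.5.
The undesired path is higher order in A, so low C_A (CSTR or dilute feed) favours R.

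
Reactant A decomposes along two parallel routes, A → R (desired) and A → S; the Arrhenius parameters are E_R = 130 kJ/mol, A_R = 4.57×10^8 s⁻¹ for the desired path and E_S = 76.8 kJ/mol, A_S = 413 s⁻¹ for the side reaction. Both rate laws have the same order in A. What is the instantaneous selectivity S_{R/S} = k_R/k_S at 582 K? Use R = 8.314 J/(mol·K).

With equal orders, S_{R/S} = k_R/k_S = (A_R/A_S)·exp[(E_S−E_R)/(RT)].
(E_S−E_R)/(RT) = (76.8−130)×10³/(8.314×582) = -53200/4839 = -10.99.
k_R/k_S = (4.57×10^8/413)·exp(-10.99) = 1.107×10^6 × 1.679×10^-5 = 18.6.
Since E_R > E_S, raising the temperature improves selectivity toward R.

18.6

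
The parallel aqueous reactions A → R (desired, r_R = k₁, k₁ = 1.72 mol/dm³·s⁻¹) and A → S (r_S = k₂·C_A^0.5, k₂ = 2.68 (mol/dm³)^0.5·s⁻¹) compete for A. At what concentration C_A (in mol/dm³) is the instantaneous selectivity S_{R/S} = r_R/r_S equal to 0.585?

1.20 mol/dm³

S_{R/S} = (k₁/k₂)·C_A^-0.5 ⇒ C_A = (S·k₂/k₁)^(-2).
= (0.585×2.68/1.72)^(-2) = (0.9115)^(-2) = 1.20 mol/dm³.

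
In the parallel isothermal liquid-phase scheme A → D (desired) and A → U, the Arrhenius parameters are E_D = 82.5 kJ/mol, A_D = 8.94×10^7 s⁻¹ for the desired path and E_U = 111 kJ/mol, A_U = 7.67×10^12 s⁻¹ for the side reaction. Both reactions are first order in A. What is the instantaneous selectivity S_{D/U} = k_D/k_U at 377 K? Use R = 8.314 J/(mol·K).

Since both paths have the same order in A, the concentration cancels and S_{D/U} = k_D/k_U = (A_D/A_U)·exp[(E_U−E_D)/(RT)].
(E_U−E_D)/(RT) = (111−82.5)×10³/(8.314×377) = 28500/3134 = 9.093.
k_D/k_U = (8.94×10^7/7.67×10^12)·exp(9.093) = 1.166×10^-5 × 8890 = 0.104.
Since E_D < E_U, lowering the temperature improves selectivity toward D.

0.104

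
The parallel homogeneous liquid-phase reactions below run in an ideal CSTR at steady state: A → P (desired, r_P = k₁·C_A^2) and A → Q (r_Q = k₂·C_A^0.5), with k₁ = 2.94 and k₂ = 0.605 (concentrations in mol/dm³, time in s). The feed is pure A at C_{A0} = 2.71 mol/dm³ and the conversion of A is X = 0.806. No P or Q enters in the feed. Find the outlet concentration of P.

1.42 mol/dm³

Exit C_A = C_{A0}(1−X) = 2.71×0.194 = 0.5257 mol/dm³.
In a CSTR the entire volume is at exit conditions, so r_P = 2.94×0.5257^2 = 0.8126 and r_Q = 0.605×0.5257^0.5 = 0.4387.
Fraction of consumed A going to P: r_P/(r_P+r_Q) = 0.6494.
C_P = 0.6494·C_{A0}·X = 0.6494×2.71×0.806 = 1.42 mol/dm³.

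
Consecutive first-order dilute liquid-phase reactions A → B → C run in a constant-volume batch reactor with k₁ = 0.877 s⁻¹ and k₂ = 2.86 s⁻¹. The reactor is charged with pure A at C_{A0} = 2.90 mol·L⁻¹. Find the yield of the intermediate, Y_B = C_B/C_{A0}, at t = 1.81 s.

0.0879

The intermediate concentration in a first-order A→B→C sequence is C_B = k₁C_{A0}(e^(−k₁t) − e^(−k₂t))/(k₂−k₁).
e^(−k₁t) = e^(−0.877×1.81) = e^(−1.587) = 0.2045; e^(−k₂t) = e^(−5.177) = 0.005647.
C_B = 0.877×2.90/(2.86−0.877) × (0.2045−0.005647) = 1.283×0.1988 = 0.2550 mol·L⁻¹.
Y_B = C_B/C_{A0} = 0.2550/2.90 = 0.0879.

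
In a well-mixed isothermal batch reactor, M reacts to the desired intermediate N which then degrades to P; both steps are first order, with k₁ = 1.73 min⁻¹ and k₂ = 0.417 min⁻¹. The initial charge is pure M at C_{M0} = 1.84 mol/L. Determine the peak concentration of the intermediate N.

1.17 mol/L

At the optimum, C_{N,max}/C_{M0} = (k₁/k₂)^[k₂/(k₂−k₁)].
= (1.73/0.417)^(0.417/(0.417−1.73)) = (4.149)^(-0.3176) = 0.6364.
C_{N,max} = 0.6364×1.84 = 1.17 mol/L.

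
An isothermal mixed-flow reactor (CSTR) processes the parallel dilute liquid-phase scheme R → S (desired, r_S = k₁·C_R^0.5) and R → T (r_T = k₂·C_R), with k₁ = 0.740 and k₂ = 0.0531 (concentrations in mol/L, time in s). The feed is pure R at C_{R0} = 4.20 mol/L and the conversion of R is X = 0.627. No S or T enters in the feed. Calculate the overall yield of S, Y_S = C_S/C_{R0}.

Exit C_R = C_{R0}(1−X) = 4.20×0.373 = 1.567 mol/L.
Rates in a CSTR are evaluated at the outlet concentration: r_S = 0.740×1.567^0.5 = 0.9262, r_T = 0.0531×1.567 = 0.08319.
Fraction of consumed R going to S: r_S/(r_S+r_T) = 0.9176.
C_S = 0.9176·C_{R0}·X = 0.9176×4.20×0.627 = 2.42 mol/L; Y_S = C_S/C_{R0} = 0.575.

0.575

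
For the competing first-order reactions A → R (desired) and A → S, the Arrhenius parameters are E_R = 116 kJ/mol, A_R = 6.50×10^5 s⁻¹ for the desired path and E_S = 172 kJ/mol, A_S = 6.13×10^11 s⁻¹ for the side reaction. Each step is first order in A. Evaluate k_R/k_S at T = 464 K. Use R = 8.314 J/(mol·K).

2.14

Since both paths have the same order in A, the concentration cancels and S_{R/S} = k_R/k_S = (A_R/A_S)·exp[(E_S−E_R)/(RT)].
(E_S−E_R)/(RT) = (172−116)×10³/(8.314×464) = 56000/3858 = 14.52.
k_R/k_S = (6.50×10^5/6.13×10^11)·exp(14.52) = 1.060×10^-6 × 2.016×10^6 = 2.14.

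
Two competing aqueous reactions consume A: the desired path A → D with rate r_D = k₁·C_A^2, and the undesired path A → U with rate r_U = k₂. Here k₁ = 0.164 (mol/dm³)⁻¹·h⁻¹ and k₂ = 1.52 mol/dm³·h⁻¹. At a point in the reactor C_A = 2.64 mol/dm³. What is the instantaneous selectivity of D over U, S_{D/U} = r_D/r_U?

S_{D/U} = r_D/r_U = (k₁·C_A^2)/(k₂) = (k₁/k₂)·C_A^2.
= (0.164×2.640^2) / (1.52) = 1.143/1.520 = 0.752.
Since the desired path is higher order in A, keeping C_A high (PFR or concentrated feed) favours D.

0.752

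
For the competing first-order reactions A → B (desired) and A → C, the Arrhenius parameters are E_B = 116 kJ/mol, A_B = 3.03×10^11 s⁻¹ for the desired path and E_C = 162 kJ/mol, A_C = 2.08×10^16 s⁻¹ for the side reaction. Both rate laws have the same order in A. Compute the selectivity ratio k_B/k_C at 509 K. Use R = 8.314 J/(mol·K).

With equal orders, S_{B/C} = k_B/k_C = (A_B/A_C)·exp[(E_C−E_B)/(RT)].
(E_C−E_B)/(RT) = (162−116)×10³/(8.314×509) = 46000/4232 = 10.87.
k_B/k_C = (3.03×10^11/2.08×10^16)·exp(10.87) = 1.457×10^-5 × 52576 = 0.766.
Since E_B < E_C, lowering the temperature improves selectivity toward B.

0.766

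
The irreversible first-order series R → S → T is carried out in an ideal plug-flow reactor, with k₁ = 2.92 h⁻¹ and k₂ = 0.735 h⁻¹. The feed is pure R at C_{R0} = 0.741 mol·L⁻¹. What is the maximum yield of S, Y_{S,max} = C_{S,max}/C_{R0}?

0.629

Evaluating C_S at τ_opt = ln(k₂/k₁)/(k₂−k₁) gives C_{S,max}/C_{R0} = (k₁/k₂)^[k₂/(k₂−k₁)].
= (2.92/0.735)^(0.735/(0.735−2.92)) = (3.973)^(-0.3364) = 0.6287.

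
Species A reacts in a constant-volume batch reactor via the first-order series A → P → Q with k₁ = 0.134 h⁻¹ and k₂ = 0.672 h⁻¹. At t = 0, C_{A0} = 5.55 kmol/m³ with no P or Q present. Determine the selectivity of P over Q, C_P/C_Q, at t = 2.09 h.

The intermediate concentration in a first-order A→B→C sequence is C_P = k₁C_{A0}(e^(−k₁t) − e^(−k₂t))/(k₂−k₁).
e^(−k₁t) = e^(−0.134×2.09) = e^(−0.2801) = 0.7557; e^(−k₂t) = e^(−1.404) = 0.2455.
C_P = 0.134×5.55/(0.672−0.134) × (0.7557−0.2455) = 1.382×0.5102 = 0.7053 kmol/m³.
C_A = C_{A0}e^(−k₁t) = 4.194 kmol/m³, so C_Q = C_{A0}−C_A−C_P = 0.6503 kmol/m³; C_P/C_Q = 1.08.

1.08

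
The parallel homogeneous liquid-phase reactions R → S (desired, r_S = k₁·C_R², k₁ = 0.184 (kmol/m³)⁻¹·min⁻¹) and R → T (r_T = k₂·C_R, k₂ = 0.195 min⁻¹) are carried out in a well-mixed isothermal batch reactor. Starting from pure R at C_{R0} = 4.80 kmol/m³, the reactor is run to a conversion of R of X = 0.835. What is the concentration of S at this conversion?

2.79 kmol/m³

C_R = C_{R0}(1−X) = 0.7920 kmol/m³.
Along a PFR/batch, dC_T/dC_R = −r_T/(r_S+r_T) = −k₂/(k₂+k₁·C_R).
Integrating from C_{R0} to C_R: C_T = (0.195/0.184)·ln[(0.195+0.184·4.80)/(0.195+0.184·0.792)] = 1.060·ln(1.078/0.3407) = 1.221 kmol/m³.
Then C_S = (C_{R0}−C_R) − C_T = 4.008 − 1.221 = 2.787 kmol/m³.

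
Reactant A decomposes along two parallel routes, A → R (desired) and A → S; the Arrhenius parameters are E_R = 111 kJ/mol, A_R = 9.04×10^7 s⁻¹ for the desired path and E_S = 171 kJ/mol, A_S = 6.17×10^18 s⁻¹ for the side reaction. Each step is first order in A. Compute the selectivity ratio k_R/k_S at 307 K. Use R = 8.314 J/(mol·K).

Since both paths have the same order in A, the concentration cancels and S_{R/S} = k_R/k_S = (A_R/A_S)·exp[(E_S−E_R)/(RT)].
(E_S−E_R)/(RT) = (171−111)×10³/(8.314×307) = 60000/2552 = 23.51.
k_R/k_S = (9.04×10^7/6.17×10^18)·exp(23.51) = 1.465×10^-11 × 1.618×10^10 = 0.237.
Since E_R < E_S, lowering the temperature improves selectivity toward R.

0.237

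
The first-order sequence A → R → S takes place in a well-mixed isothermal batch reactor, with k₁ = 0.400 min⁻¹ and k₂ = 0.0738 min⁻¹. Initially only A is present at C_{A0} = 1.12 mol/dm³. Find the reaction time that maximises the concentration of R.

5.18 min

The intermediate peaks when r₁ = r₂, i.e. k₁e^(−k₁t) = k₂e^(−k₂t), giving t_opt = ln(k₂/k₁)/(k₂−k₁).
= ln(0.0738/0.400)/(0.0738−0.400) = ln(0.1845)/-0.3262 = -1.690/-0.3262 = 5.18 min.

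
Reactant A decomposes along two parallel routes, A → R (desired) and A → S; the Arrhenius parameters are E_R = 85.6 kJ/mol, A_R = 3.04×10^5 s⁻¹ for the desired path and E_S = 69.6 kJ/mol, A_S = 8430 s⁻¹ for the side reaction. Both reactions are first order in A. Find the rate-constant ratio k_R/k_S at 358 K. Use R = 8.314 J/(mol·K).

0.167

With equal orders, S_{R/S} = k_R/k_S = (A_R/A_S)·exp[(E_S−E_R)/(RT)].
(E_S−E_R)/(RT) = (69.6−85.6)×10³/(8.314×358) = -16000/2976 = -5.376.
k_R/k_S = (3.04×10^5/8430)·exp(-5.376) = 36.06 × 0.004628 = 0.167.
Since E_R > E_S, raising the temperature improves selectivity toward R.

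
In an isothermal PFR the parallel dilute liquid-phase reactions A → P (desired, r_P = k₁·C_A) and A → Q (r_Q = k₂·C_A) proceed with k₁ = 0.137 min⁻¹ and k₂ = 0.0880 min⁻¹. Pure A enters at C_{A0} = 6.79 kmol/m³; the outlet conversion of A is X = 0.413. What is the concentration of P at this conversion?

C_A = C_{A0}(1−X) = 3.986 kmol/m³.
Both paths are first order in A, so the instantaneous fraction to P is constant: dC_P/d(−C_A) = k₁/(k₁+k₂) = 0.6089.
C_P = 0.6089·(C_{A0}−C_A) = 0.6089×2.804 = 1.71 kmol/m³.

1.71 kmol/m³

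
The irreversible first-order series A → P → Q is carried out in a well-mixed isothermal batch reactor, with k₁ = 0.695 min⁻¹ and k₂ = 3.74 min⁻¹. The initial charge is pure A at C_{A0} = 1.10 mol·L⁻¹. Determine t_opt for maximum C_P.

For first-order series the maximum of C_P occurs at t_opt = ln(k₂/k₁)/(k₂−k₁).
= ln(3.74/0.695)/(3.74−0.695) = ln(5.381)/3.045 = 1.683/3.045 = 0.553 min.

0.553 min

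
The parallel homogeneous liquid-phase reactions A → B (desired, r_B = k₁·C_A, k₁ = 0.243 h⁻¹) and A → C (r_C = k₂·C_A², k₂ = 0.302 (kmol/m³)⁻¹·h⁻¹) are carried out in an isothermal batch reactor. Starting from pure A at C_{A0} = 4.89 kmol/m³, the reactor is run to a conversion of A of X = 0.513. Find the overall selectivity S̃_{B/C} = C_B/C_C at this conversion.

C_A = C_{A0}(1−X) = 2.381 kmol/m³.
Along a PFR/batch, dC_B/dC_A = −r_B/(r_B+r_C) = −k₁/(k₁+k₂·C_A).
Integrating from C_{A0} to C_A: C_B = (0.243/0.302)·ln[(0.243+0.302·4.89)/(0.243+0.302·2.38)] = 0.8046·ln(1.720/0.9622) = 0.4673 kmol/m³.
C_C = (C_{A0}−C_A)−C_B = 2.041 kmol/m³; S̃_{B/C} = 0.4673/2.041 = 0.229.

0.229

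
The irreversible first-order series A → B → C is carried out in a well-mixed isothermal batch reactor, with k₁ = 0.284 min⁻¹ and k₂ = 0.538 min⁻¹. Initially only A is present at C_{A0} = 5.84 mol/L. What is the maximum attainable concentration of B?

1.51 mol/L

For a first-order series the maximum intermediate yield is C_{B,max}/C_{A0} = (k₁/k₂)^[k₂/(k₂−k₁)].
= (0.284/0.538)^(0.538/(0.538−0.284)) = (0.5279)^(2.118) = 0.2584.
C_{B,max} = 0.2584×5.84 = 1.51 mol/L.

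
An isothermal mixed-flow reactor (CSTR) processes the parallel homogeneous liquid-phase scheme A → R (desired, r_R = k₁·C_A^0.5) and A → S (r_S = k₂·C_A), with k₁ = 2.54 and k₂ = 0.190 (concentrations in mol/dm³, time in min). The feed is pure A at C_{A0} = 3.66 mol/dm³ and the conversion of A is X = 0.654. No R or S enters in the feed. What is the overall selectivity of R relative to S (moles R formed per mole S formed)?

11.9

Exit C_A = C_{A0}(1−X) = 3.66×0.346 = 1.266 mol/dm³.
In a CSTR the entire volume is at exit conditions, so r_R = 2.54×1.266^0.5 = 2.858 and r_S = 0.190×1.266 = 0.2406.
Overall selectivity = C_R/C_S = r_Rτ/(r_Sτ) = r_R/r_S = 11.9.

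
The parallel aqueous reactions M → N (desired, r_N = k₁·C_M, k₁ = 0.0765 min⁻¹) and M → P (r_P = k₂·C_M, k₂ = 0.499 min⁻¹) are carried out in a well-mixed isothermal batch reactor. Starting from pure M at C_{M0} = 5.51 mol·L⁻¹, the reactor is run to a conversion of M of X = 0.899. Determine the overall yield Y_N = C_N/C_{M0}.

0.120

C_M = C_{M0}(1−X) = 0.5565 mol·L⁻¹.
Both paths are first order in M, so the instantaneous fraction to N is constant: dC_N/d(−C_M) = k₁/(k₁+k₂) = 0.1329.
C_N = 0.1329·(C_{M0}−C_M) = 0.1329×4.953 = 0.658 mol·L⁻¹.
Y_N = C_N/C_{M0} = 0.6585/5.51 = 0.120.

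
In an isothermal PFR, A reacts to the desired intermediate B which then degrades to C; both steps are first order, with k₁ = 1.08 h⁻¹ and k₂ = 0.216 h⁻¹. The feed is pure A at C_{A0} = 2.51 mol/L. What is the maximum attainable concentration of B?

1.68 mol/L

Evaluating C_B at τ_opt = ln(k₂/k₁)/(k₂−k₁) gives C_{B,max}/C_{A0} = (k₁/k₂)^[k₂/(k₂−k₁)].
= (1.08/0.216)^(0.216/(0.216−1.08)) = (5.000)^(-0.2500) = 0.6687.
C_{B,max} = 0.6687×2.51 = 1.68 mol/L.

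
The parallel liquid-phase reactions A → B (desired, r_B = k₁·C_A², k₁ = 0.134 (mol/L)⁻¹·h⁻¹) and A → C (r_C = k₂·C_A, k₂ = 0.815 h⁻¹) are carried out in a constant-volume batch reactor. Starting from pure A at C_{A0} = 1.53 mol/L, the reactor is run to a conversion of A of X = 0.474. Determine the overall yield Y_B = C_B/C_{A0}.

C_A = C_{A0}(1−X) = 0.8048 mol/L.
Along a PFR/batch, dC_C/dC_A = −r_C/(r_B+r_C) = −k₂/(k₂+k₁·C_A).
Integrating from C_{A0} to C_A: C_C = (0.815/0.134)·ln[(0.815+0.134·1.53)/(0.815+0.134·0.805)] = 6.082·ln(1.020/0.9228) = 0.6089 mol/L.
Then C_B = (C_{A0}−C_A) − C_C = 0.7252 − 0.6089 = 0.1163 mol/L.
Y_B = C_B/C_{A0} = 0.1163/1.53 = 0.0760.

0.0760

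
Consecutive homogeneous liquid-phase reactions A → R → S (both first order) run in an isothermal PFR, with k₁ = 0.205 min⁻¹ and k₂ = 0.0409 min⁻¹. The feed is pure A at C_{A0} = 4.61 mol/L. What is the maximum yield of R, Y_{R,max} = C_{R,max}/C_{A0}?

Evaluating C_R at τ_opt = ln(k₂/k₁)/(k₂−k₁) gives C_{R,max}/C_{A0} = (k₁/k₂)^[k₂/(k₂−k₁)].
= (0.205/0.0409)^(0.0409/(0.0409−0.205)) = (5.012)^(-0.2492) = 0.6692.

0.669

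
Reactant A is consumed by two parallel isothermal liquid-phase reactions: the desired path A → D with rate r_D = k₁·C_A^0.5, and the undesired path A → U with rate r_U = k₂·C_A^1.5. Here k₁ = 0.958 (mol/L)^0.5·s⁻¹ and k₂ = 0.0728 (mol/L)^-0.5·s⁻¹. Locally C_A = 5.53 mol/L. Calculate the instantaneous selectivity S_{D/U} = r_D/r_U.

2.38

S_{D/U} = r_D/r_U = (k₁·C_A^0.5)/(k₂·C_A^1.5) = (k₁/k₂)·C_A⁻¹.
= (0.958×5.530^0.5) / (0.0728×5.530^1.5) = 2.253/0.9467 = 2.38.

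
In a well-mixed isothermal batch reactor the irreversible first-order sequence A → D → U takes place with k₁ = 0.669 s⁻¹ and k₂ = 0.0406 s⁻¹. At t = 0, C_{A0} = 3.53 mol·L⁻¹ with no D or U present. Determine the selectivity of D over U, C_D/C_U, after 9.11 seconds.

For first-order series with pure A initially, C_D(t) = k₁C_{A0}/(k₂−k₁)·(e^(−k₁t) − e^(−k₂t)).
e^(−k₁t) = e^(−0.669×9.11) = e^(−6.095) = 0.002255; e^(−k₂t) = e^(−0.3699) = 0.6908.
C_D = 0.669×3.53/(0.0406−0.669) × (0.002255−0.6908) = (-3.758)×(-0.6886) = 2.588 mol·L⁻¹.
C_A = C_{A0}e^(−k₁t) = 0.007960 mol·L⁻¹, so C_U = C_{A0}−C_A−C_D = 0.9343 mol·L⁻¹; C_D/C_U = 2.77.

2.77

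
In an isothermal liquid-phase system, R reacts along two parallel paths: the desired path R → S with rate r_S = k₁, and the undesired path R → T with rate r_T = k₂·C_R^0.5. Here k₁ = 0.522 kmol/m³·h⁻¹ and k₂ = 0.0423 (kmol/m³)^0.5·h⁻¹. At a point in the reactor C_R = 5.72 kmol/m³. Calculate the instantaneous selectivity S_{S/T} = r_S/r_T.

5.16

S_{S/T} = r_S/r_T = (k₁)/(k₂·C_R^0.5) = (k₁/k₂)·C_R^-0.5.
= (0.522) / (0.0423×5.720^0.5) = 0.5220/0.1012 = 5.16.
The undesired path is higher order in R, so low C_R (CSTR or dilute feed) favours S.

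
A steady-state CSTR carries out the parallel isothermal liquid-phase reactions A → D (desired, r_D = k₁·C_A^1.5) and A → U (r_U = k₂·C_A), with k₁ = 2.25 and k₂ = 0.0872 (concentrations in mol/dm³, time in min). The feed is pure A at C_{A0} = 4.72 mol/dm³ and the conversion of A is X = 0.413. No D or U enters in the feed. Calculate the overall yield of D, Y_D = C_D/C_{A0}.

0.404

Exit C_A = C_{A0}(1−X) = 4.72×0.587 = 2.771 mol/dm³.
In a CSTR the entire volume is at exit conditions, so r_D = 2.25×2.771^1.5 = 10.38 and r_U = 0.0872×2.771 = 0.2416.
Fraction of consumed A going to D: r_D/(r_D+r_U) = 0.9772.
C_D = 0.9772·C_{A0}·X = 0.9772×4.72×0.413 = 1.91 mol/dm³; Y_D = C_D/C_{A0} = 0.404.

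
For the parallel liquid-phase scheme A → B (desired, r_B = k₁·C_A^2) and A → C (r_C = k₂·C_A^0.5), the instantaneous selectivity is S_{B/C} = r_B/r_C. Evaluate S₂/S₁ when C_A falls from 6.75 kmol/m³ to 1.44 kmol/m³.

0.0985

S_{B/C} = (k₁/k₂)·C_A^1.5, so S₂/S₁ = (C_{A,2}/C_{A,1})^1.5.
= (1.44/6.75)^1.5 = (0.2133)^1.5 = 0.0985.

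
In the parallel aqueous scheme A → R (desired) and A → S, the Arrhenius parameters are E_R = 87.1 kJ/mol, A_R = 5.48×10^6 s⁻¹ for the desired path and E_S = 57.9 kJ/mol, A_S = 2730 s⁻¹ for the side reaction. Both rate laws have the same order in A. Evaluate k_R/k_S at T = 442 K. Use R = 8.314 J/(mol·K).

0.711

Since both paths have the same order in A, the concentration cancels and S_{R/S} = k_R/k_S = (A_R/A_S)·exp[(E_S−E_R)/(RT)].
(E_S−E_R)/(RT) = (57.9−87.1)×10³/(8.314×442) = -29200/3675 = -7.946.
k_R/k_S = (5.48×10^6/2730)·exp(-7.946) = 2007 × 3.541×10^-4 = 0.711.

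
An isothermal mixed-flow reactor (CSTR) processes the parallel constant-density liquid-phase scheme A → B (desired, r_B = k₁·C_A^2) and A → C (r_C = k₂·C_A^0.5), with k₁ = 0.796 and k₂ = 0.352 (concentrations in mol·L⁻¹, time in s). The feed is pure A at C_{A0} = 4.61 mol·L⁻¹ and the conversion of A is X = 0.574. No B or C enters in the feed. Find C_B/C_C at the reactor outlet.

6.22

Exit C_A = C_{A0}(1−X) = 4.61×0.426 = 1.964 mol·L⁻¹.
Rates in a CSTR are evaluated at the outlet concentration: r_B = 0.796×1.964^2 = 3.070, r_C = 0.352×1.964^0.5 = 0.4933.
Overall selectivity = C_B/C_C = r_Bτ/(r_Cτ) = r_B/r_C = 6.22.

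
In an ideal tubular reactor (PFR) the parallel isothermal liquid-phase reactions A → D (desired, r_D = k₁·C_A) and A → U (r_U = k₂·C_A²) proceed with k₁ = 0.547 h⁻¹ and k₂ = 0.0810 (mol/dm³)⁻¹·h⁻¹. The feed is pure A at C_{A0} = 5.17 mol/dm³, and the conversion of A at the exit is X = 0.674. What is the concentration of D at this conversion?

2.33 mol/dm³

C_A = C_{A0}(1−X) = 1.685 mol/dm³.
Along a PFR/batch, dC_D/dC_A = −r_D/(r_D+r_U) = −k₁/(k₁+k₂·C_A).
Integrating from C_{A0} to C_A: C_D = (0.547/0.0810)·ln[(0.547+0.0810·5.17)/(0.547+0.0810·1.69)] = 6.753·ln(0.9658/0.6835) = 2.334 mol/dm³.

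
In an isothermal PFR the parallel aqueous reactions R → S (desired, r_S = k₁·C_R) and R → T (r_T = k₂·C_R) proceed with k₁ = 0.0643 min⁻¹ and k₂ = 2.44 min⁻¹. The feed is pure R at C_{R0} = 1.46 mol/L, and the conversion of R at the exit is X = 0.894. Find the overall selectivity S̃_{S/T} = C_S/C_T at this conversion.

C_R = C_{R0}(1−X) = 0.1548 mol/L.
Both paths are first order in R, so the instantaneous fraction to S is constant: dC_S/d(−C_R) = k₁/(k₁+k₂) = 0.02568.
C_S = 0.02568·(C_{R0}−C_R) = 0.02568×1.305 = 0.0335 mol/L.
C_T = (C_{R0}−C_R)−C_S = 1.272 mol/L; S̃_{S/T} = 0.03351/1.272 = 0.0264.

0.0264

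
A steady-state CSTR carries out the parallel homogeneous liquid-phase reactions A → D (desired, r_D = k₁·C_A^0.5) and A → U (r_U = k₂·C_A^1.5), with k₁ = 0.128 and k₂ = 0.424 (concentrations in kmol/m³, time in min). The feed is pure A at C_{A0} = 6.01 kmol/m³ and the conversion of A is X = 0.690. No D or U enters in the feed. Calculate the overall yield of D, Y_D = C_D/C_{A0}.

Exit C_A = C_{A0}(1−X) = 6.01×0.310 = 1.863 kmol/m³.
A CSTR operates uniformly at the exit composition, giving r_D = 0.1747 and r_U = 1.078 (each k·C_A^n at C_A = 1.863).
Fraction of consumed A going to D: r_D/(r_D+r_U) = 0.1394.
C_D = 0.1394·C_{A0}·X = 0.1394×6.01×0.690 = 0.578 kmol/m³; Y_D = C_D/C_{A0} = 0.0962.

0.0962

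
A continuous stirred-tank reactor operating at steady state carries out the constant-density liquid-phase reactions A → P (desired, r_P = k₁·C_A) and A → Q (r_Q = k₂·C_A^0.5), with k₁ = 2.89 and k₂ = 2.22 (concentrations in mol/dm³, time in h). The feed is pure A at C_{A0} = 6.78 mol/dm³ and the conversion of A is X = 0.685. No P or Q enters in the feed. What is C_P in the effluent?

Exit C_A = C_{A0}(1−X) = 6.78×0.315 = 2.136 mol/dm³.
A CSTR operates uniformly at the exit composition, giving r_P = 6.172 and r_Q = 3.244 (each k·C_A^n at C_A = 2.136).
Fraction of consumed A going to P: r_P/(r_P+r_Q) = 0.6555.
C_P = 0.6555·C_{A0}·X = 0.6555×6.78×0.685 = 3.04 mol/dm³.

3.04 mol/dm³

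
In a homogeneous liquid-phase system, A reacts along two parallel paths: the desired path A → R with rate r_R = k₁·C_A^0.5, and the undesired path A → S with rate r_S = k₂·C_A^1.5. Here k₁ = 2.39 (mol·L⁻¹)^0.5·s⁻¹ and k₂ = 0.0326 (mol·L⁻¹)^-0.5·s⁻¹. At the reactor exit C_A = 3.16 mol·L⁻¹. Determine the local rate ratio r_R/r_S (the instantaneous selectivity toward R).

S_{R/S} = r_R/r_S = (k₁·C_A^0.5)/(k₂·C_A^1.5) = (k₁/k₂)·C_A⁻¹.
= (2.39×3.160^0.5) / (0.0326×3.160^1.5) = 4.249/0.1831 = 23.2.
The undesired path is higher order in A, so low C_A (CSTR or dilute feed) favours R.

23.2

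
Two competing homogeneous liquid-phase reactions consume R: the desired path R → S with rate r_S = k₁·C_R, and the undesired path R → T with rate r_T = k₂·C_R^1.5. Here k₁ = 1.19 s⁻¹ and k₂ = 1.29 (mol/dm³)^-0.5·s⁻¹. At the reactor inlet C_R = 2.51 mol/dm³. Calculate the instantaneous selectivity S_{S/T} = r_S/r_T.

S_{S/T} = r_S/r_T = (k₁·C_R)/(k₂·C_R^1.5) = (k₁/k₂)·C_R^-0.5.
= (1.19×2.510) / (1.29×2.510^1.5) = 2.987/5.130 = 0.582.
The undesired path is higher order in R, so low C_R (CSTR or dilute feed) favours S.

0.582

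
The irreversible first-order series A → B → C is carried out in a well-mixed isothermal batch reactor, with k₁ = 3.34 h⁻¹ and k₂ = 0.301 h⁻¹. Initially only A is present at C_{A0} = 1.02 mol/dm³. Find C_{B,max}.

0.804 mol/dm³

Evaluating C_B at t_opt = ln(k₂/k₁)/(k₂−k₁) gives C_{B,max}/C_{A0} = (k₁/k₂)^[k₂/(k₂−k₁)].
= (3.34/0.301)^(0.301/(0.301−3.34)) = (11.10)^(-0.09905) = 0.7879.
C_{B,max} = 0.7879×1.02 = 0.804 mol/dm³.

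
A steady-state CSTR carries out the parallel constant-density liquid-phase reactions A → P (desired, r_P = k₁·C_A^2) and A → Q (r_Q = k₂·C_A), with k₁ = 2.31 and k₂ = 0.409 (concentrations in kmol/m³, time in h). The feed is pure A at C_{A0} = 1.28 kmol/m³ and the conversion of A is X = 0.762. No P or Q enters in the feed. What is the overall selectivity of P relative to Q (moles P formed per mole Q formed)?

1.72

Exit C_A = C_{A0}(1−X) = 1.28×0.238 = 0.3046 kmol/m³.
Rates in a CSTR are evaluated at the outlet concentration: r_P = 2.31×0.3046^2 = 0.2144, r_Q = 0.409×0.3046 = 0.1246.
Overall selectivity = C_P/C_Q = r_Pτ/(r_Qτ) = r_P/r_Q = 1.72.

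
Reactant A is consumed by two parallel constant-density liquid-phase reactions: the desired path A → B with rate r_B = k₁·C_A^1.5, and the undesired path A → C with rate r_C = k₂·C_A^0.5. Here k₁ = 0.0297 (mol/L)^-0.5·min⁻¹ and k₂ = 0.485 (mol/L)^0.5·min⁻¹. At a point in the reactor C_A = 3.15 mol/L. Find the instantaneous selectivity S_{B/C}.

S_{B/C} = r_B/r_C = (k₁·C_A^1.5)/(k₂·C_A^0.5) = (k₁/k₂)·C_A.
= (0.0297×3.150^1.5) / (0.485×3.150^0.5) = 0.1660/0.8608 = 0.193.
Since the desired path is higher order in A, keeping C_A high (PFR or concentrated feed) favours B.

0.193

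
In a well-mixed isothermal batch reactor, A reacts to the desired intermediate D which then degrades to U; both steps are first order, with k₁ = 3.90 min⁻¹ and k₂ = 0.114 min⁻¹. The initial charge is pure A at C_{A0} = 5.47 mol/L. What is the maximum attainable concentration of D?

4.92 mol/L

At the optimum, C_{D,max}/C_{A0} = (k₁/k₂)^[k₂/(k₂−k₁)].
= (3.90/0.114)^(0.114/(0.114−3.90)) = (34.21)^(-0.03011) = 0.8991.
C_{D,max} = 0.8991×5.47 = 4.92 mol/L.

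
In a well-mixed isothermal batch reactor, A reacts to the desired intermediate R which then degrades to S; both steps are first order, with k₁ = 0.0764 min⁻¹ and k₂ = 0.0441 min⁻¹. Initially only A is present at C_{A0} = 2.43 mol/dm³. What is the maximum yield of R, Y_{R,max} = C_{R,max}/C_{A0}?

Evaluating C_R at t_opt = ln(k₂/k₁)/(k₂−k₁) gives C_{R,max}/C_{A0} = (k₁/k₂)^[k₂/(k₂−k₁)].
= (0.0764/0.0441)^(0.0441/(0.0441−0.0764)) = (1.732)^(-1.365) = 0.4722.

0.472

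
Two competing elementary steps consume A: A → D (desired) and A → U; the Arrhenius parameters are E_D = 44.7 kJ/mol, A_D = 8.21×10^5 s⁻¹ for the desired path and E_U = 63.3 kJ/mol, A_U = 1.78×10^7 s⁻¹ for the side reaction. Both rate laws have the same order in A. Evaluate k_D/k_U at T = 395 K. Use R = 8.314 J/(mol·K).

13.3

k_D/k_U = (A_D/A_U)·exp[−(E_D−E_U)/(RT)] = (A_D/A_U)·exp[(E_U−E_D)/(RT)].
(E_U−E_D)/(RT) = (63.3−44.7)×10³/(8.314×395) = 18600/3284 = 5.664.
k_D/k_U = (8.21×10^5/1.78×10^7)·exp(5.664) = 0.04612 × 288.2 = 13.3.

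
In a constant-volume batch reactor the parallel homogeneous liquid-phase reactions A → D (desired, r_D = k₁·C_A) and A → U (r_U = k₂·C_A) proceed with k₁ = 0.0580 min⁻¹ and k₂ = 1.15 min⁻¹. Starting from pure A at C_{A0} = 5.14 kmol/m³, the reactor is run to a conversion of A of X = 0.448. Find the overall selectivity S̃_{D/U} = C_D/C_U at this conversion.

C_A = C_{A0}(1−X) = 2.837 kmol/m³.
Both paths are first order in A, so the instantaneous fraction to D is constant: dC_D/d(−C_A) = k₁/(k₁+k₂) = 0.04801.
C_D = 0.04801·(C_{A0}−C_A) = 0.04801×2.303 = 0.111 kmol/m³.
C_U = (C_{A0}−C_A)−C_D = 2.192 kmol/m³; S̃_{D/U} = 0.1106/2.192 = 0.0504.

0.0504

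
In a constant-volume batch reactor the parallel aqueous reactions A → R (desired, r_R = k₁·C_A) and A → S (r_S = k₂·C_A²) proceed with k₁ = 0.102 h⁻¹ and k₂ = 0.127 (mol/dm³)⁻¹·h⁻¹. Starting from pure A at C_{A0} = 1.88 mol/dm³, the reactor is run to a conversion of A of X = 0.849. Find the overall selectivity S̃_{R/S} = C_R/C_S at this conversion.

C_A = C_{A0}(1−X) = 0.2839 mol/dm³.
Along a PFR/batch, dC_R/dC_A = −r_R/(r_R+r_S) = −k₁/(k₁+k₂·C_A).
Integrating from C_{A0} to C_A: C_R = (0.102/0.127)·ln[(0.102+0.127·1.88)/(0.102+0.127·0.284)] = 0.8031·ln(0.3408/0.1381) = 0.7257 mol/dm³.
C_S = (C_{A0}−C_A)−C_R = 0.8704 mol/dm³; S̃_{R/S} = 0.7257/0.8704 = 0.834.

0.834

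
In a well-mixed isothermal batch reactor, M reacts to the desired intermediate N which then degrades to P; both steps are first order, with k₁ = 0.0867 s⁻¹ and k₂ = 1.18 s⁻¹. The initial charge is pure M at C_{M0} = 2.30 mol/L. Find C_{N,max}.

Evaluating C_N at t_opt = ln(k₂/k₁)/(k₂−k₁) gives C_{N,max}/C_{M0} = (k₁/k₂)^[k₂/(k₂−k₁)].
= (0.0867/1.18)^(1.18/(1.18−0.0867)) = (0.07347)^(1.079) = 0.05973.
C_{N,max} = 0.05973×2.30 = 0.137 mol/L.

0.137 mol/L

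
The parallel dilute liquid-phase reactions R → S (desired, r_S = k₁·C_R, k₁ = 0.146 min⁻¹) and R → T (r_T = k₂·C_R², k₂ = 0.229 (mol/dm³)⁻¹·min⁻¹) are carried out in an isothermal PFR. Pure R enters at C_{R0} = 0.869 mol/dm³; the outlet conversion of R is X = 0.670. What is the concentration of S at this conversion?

C_R = C_{R0}(1−X) = 0.2868 mol/dm³.
Along a PFR/batch, dC_S/dC_R = −r_S/(r_S+r_T) = −k₁/(k₁+k₂·C_R).
Integrating from C_{R0} to C_R: C_S = (0.146/0.229)·ln[(0.146+0.229·0.869)/(0.146+0.229·0.287)] = 0.6376·ln(0.3450/0.2117) = 0.3115 mol/dm³.

0.311 mol/dm³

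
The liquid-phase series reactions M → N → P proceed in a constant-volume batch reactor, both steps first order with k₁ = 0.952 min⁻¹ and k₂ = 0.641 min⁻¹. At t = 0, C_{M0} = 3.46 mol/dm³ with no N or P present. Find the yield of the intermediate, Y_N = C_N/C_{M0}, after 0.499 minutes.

The intermediate concentration in a first-order A→B→C sequence is C_N = k₁C_{M0}(e^(−k₁t) − e^(−k₂t))/(k₂−k₁).
e^(−k₁t) = e^(−0.952×0.499) = e^(−0.4750) = 0.6219; e^(−k₂t) = e^(−0.3199) = 0.7263.
C_N = 0.952×3.46/(0.641−0.952) × (0.6219−0.7263) = (-10.59)×(-0.1044) = 1.106 mol/dm³.
Y_N = C_N/C_{M0} = 1.106/3.46 = 0.320.

0.320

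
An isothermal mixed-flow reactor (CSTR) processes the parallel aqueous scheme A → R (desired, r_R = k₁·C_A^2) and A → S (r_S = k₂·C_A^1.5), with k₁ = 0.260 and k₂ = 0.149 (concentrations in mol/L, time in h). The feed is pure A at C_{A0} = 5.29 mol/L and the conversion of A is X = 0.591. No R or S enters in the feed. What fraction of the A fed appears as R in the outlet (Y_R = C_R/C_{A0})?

0.425

Exit C_A = C_{A0}(1−X) = 5.29×0.409 = 2.164 mol/L.
Rates in a CSTR are evaluated at the outlet concentration: r_R = 0.260×2.164^2 = 1.217, r_S = 0.149×2.164^1.5 = 0.4742.
Fraction of consumed A going to R: r_R/(r_R+r_S) = 0.7196.
C_R = 0.7196·C_{A0}·X = 0.7196×5.29×0.591 = 2.25 mol/L; Y_R = C_R/C_{A0} = 0.425.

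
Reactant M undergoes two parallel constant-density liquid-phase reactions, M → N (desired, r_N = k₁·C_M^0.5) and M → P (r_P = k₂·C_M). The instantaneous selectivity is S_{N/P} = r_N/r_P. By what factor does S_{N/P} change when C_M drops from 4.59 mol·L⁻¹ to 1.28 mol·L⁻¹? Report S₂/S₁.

S_{N/P} = (k₁/k₂)·C_M^-0.5, so S₂/S₁ = (C_{M,2}/C_{M,1})^-0.5.
= (1.28/4.59)^(-0.5) = (0.2789)^(-0.5) = 1.89.

1.89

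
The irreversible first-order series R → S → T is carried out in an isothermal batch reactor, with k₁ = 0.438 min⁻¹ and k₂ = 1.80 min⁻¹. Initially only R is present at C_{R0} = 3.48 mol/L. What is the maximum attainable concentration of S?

For a first-order series the maximum intermediate yield is C_{S,max}/C_{R0} = (k₁/k₂)^[k₂/(k₂−k₁)].
= (0.438/1.80)^(1.80/(1.80−0.438)) = (0.2433)^(1.322) = 0.1545.
C_{S,max} = 0.1545×3.48 = 0.538 mol/L.

0.538 mol/L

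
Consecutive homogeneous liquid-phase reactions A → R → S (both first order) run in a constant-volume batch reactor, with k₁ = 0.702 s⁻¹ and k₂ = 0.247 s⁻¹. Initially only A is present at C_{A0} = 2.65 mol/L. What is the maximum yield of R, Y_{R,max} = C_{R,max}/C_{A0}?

At the optimum, C_{R,max}/C_{A0} = (k₁/k₂)^[k₂/(k₂−k₁)].
= (0.702/0.247)^(0.247/(0.247−0.702)) = (2.842)^(-0.5429) = 0.5672.

0.567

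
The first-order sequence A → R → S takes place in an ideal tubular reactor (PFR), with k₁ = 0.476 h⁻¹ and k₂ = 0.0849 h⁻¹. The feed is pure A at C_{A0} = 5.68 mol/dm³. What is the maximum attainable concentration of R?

Evaluating C_R at τ_opt = ln(k₂/k₁)/(k₂−k₁) gives C_{R,max}/C_{A0} = (k₁/k₂)^[k₂/(k₂−k₁)].
= (0.476/0.0849)^(0.0849/(0.0849−0.476)) = (5.607)^(-0.2171) = 0.6878.
C_{R,max} = 0.6878×5.68 = 3.91 mol/dm³.

3.91 mol/dm³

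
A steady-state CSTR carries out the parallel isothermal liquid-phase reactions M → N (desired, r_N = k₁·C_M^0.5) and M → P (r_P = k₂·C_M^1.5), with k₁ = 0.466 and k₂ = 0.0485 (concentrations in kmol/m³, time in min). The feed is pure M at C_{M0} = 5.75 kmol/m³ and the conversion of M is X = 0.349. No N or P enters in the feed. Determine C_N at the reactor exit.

1.44 kmol/m³

Exit C_M = C_{M0}(1−X) = 5.75×0.651 = 3.743 kmol/m³.
In a CSTR the entire volume is at exit conditions, so r_N = 0.466×3.743^0.5 = 0.9016 and r_P = 0.0485×3.743^1.5 = 0.3512.
Fraction of consumed M going to N: r_N/(r_N+r_P) = 0.7196.
C_N = 0.7196·C_{M0}·X = 0.7196×5.75×0.349 = 1.44 kmol/m³.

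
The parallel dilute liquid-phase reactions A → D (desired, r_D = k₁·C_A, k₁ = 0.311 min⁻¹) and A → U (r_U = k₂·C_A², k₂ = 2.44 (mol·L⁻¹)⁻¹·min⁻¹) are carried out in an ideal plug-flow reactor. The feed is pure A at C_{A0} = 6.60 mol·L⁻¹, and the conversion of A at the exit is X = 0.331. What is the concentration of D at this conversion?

C_A = C_{A0}(1−X) = 4.415 mol·L⁻¹.
Along a PFR/batch, dC_D/dC_A = −r_D/(r_D+r_U) = −k₁/(k₁+k₂·C_A).
Integrating from C_{A0} to C_A: C_D = (0.311/2.44)·ln[(0.311+2.44·6.60)/(0.311+2.44·4.42)] = 0.1275·ln(16.41/11.08) = 0.05005 mol·L⁻¹.

0.0500 mol·L⁻¹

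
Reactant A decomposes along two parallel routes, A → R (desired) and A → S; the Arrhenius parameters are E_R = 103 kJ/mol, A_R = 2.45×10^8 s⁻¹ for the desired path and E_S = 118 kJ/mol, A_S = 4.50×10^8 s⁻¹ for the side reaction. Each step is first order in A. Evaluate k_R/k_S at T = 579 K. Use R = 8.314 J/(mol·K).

12.3

k_R/k_S = (A_R/A_S)·exp[−(E_R−E_S)/(RT)] = (A_R/A_S)·exp[(E_S−E_R)/(RT)].
(E_S−E_R)/(RT) = (118−103)×10³/(8.314×579) = 15000/4814 = 3.116.
k_R/k_S = (2.45×10^8/4.50×10^8)·exp(3.116) = 0.5444 × 22.56 = 12.3.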